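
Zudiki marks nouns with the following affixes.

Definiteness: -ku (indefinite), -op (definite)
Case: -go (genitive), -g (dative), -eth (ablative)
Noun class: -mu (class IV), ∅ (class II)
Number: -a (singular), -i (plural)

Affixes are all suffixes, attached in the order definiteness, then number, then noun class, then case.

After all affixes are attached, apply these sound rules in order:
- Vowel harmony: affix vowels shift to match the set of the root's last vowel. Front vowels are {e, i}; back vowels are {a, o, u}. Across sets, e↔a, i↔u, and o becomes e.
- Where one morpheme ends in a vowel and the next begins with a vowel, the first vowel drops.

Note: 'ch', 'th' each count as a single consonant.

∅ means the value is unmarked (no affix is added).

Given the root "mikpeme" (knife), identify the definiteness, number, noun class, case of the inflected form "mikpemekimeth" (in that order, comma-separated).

indefinite, plural, class IV, ablative

Segment: mikpeme-ku-i-mu-eth.
definiteness: -ku → indefinite.
number: -i → plural.
noun class: -mu → class IV.
case: -eth → ablative.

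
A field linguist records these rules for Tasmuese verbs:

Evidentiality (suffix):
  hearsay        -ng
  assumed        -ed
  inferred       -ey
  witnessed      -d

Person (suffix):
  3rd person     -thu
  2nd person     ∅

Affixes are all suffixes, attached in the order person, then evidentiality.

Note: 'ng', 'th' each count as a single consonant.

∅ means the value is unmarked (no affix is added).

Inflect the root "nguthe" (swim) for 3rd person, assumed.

Attach person 3rd person -thu → nguthethu.
Attach evidentiality assumed -ed → nguthethued.

nguthethued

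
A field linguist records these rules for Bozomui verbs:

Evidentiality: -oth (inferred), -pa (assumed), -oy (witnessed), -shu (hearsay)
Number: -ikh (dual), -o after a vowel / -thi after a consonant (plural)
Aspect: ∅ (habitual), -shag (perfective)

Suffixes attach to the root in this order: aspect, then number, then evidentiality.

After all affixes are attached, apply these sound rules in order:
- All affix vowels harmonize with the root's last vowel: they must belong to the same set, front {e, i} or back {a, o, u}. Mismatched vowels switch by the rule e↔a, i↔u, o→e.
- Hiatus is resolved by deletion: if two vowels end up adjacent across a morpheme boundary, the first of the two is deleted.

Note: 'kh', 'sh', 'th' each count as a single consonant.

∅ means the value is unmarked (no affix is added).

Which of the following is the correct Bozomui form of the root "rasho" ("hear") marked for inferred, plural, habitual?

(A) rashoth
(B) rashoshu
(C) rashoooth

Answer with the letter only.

A

aspect = habitual: zero marking, form stays rasho.
Attach number plural -o (after vowel 'o') → rashoo.
Attach evidentiality inferred -oth → rashoooth.
Vowel harmony: no change.
Apply vowel deletion: rashoooth → rashoth.
So the correct form is rashoth, option (A).
(B) rashoshu is wrong: it uses hearsay instead of inferred for evidentiality.
(C) rashoooth is wrong: it fails to apply the sound rule(s).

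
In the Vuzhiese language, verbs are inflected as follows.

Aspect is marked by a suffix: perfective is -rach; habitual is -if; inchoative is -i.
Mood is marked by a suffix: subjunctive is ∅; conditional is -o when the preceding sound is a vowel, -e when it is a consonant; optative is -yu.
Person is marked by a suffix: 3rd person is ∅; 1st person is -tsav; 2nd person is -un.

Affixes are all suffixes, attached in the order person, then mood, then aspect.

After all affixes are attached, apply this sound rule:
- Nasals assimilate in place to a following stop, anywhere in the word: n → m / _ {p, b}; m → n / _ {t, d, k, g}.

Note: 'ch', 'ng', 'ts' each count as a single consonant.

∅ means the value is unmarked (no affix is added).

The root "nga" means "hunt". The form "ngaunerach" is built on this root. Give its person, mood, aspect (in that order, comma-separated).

Segment: nga-un-e-rach.
person: -un → 2nd person.
mood: -o/e → conditional.
aspect: -rach → perfective.

2nd person, conditional, perfective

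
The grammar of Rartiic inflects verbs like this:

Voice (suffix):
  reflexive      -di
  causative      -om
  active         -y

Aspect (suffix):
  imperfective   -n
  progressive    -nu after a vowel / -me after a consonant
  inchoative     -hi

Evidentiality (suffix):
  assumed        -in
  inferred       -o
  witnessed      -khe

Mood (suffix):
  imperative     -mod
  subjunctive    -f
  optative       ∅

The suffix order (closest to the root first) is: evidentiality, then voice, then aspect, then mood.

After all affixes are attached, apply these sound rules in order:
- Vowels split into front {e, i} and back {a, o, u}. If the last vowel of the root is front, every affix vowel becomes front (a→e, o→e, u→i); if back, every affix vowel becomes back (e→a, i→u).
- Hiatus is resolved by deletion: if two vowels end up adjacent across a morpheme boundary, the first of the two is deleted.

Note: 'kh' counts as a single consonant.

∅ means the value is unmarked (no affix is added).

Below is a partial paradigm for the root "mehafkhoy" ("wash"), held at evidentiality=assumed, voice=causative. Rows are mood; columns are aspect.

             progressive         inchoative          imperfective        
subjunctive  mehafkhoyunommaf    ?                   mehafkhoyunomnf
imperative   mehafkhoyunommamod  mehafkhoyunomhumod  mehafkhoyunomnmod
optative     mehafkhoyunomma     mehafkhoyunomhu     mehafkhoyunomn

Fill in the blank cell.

Attach evidentiality assumed -in → mehafkhoyin.
Attach voice causative -om → mehafkhoyinom.
Attach aspect inchoative -hi → mehafkhoyinomhi.
Attach mood subjunctive -f → mehafkhoyinomhif.
Apply vowel harmony: mehafkhoyinomhif → mehafkhoyunomhuf.
Vowel deletion: no change.

mehafkhoyunomhuf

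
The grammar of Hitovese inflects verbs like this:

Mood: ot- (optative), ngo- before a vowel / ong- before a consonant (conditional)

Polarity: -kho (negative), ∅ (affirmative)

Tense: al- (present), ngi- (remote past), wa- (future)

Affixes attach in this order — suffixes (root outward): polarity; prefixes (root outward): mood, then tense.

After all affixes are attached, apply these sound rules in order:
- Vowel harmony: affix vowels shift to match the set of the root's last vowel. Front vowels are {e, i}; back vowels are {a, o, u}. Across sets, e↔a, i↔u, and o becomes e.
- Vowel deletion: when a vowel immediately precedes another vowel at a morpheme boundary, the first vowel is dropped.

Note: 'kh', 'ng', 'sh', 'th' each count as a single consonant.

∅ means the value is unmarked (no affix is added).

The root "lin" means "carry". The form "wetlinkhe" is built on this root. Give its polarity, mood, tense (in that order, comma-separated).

Segment: wa-ot-lin-kho.
polarity: -kho → negative.
mood: ot- → optative.
tense: wa- → future.

negative, optative, future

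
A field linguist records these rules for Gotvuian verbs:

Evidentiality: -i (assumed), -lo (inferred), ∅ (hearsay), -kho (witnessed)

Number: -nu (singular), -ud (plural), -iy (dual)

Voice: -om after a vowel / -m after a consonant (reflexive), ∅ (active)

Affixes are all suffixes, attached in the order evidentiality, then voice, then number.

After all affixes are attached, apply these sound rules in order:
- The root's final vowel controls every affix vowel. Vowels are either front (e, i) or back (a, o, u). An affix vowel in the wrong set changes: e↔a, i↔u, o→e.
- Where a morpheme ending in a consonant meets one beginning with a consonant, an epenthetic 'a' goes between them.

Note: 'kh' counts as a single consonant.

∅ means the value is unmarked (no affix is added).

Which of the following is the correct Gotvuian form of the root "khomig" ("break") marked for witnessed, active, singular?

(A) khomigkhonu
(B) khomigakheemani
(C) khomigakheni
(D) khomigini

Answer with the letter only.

C

Attach evidentiality witnessed -kho → khomigkho.
voice = active: zero marking, form stays khomigkho.
Attach number singular -nu → khomigkhonu.
Apply vowel harmony: khomigkhonu → khomigkheni.
Apply epenthesis: khomigkheni → khomigakheni.
So the correct form is khomigakheni, option (C).
(D) khomigini is wrong: it uses assumed instead of witnessed for evidentiality.
(B) khomigakheemani is wrong: it uses reflexive instead of active for voice.
(A) khomigkhonu is wrong: it fails to apply the sound rule(s).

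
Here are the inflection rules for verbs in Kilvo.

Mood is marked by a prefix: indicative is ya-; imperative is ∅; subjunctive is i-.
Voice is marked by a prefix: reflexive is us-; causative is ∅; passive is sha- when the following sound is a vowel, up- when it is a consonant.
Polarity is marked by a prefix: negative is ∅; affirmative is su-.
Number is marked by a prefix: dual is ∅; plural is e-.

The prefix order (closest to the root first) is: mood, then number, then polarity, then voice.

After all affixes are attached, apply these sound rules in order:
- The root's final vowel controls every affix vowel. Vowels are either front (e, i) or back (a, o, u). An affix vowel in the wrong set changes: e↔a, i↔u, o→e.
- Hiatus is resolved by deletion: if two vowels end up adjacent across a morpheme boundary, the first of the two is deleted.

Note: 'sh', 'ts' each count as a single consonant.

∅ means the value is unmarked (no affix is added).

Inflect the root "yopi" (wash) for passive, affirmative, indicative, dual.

Attach mood indicative ya- → yayopi.
number = dual: zero marking, form stays yayopi.
Attach polarity affirmative su- → suyayopi.
Attach voice passive up- (before consonant 's') → upsuyayopi.
Apply vowel harmony: upsuyayopi → ipsiyeyopi.
Vowel deletion: no change.

ipsiyeyopi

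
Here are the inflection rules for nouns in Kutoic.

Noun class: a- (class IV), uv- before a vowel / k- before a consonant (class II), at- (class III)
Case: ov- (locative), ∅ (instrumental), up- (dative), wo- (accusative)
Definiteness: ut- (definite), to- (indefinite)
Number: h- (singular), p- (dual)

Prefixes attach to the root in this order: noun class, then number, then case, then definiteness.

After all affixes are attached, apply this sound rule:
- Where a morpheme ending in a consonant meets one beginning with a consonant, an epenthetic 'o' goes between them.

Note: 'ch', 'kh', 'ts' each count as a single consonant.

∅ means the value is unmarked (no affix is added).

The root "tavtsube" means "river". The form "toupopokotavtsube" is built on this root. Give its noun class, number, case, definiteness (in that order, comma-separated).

class II, dual, dative, indefinite

Segment: to-up-p-k-tavtsube.
noun class: uv/k- → class II.
number: p- → dual.
case: up- → dative.
definiteness: to- → indefinite.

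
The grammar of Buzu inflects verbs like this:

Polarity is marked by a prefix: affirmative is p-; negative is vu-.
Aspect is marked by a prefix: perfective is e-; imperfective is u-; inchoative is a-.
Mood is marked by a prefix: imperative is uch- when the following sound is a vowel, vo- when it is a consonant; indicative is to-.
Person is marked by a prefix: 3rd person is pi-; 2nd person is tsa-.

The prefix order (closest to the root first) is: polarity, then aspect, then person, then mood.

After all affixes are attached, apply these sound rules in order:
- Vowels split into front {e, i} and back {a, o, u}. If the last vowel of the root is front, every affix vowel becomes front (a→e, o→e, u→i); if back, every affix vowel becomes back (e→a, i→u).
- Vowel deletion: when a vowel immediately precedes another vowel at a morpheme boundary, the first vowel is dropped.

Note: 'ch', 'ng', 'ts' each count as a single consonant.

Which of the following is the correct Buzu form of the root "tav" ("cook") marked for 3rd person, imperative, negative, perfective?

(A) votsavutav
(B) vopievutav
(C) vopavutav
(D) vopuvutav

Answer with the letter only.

C

Attach polarity negative vu- → vutav.
Attach aspect perfective e- → evutav.
Attach person 3rd person pi- → pievutav.
Attach mood imperative vo- (before consonant 'p') → vopievutav.
Apply vowel harmony: vopievutav → vopuavutav.
Apply vowel deletion: vopuavutav → vopavutav.
So the correct form is vopavutav, option (C).
(B) vopievutav is wrong: it fails to apply the sound rule(s).
(A) votsavutav is wrong: it uses 2nd person instead of 3rd person for person.
(D) vopuvutav is wrong: it uses imperfective instead of perfective for aspect.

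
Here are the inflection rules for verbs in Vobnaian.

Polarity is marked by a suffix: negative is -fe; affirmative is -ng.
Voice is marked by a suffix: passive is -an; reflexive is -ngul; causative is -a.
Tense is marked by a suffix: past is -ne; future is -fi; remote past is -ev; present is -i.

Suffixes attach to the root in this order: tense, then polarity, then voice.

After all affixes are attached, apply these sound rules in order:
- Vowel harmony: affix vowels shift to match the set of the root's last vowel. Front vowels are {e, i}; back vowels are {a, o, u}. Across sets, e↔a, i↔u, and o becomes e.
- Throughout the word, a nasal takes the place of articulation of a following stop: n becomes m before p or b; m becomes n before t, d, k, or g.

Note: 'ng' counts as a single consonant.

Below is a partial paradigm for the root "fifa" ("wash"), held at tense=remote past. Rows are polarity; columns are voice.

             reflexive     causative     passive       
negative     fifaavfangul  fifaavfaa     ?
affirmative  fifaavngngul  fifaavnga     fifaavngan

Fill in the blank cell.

fifaavfaan

Attach tense remote past -ev → fifaev.
Attach polarity negative -fe → fifaevfe.
Attach voice passive -an → fifaevfean.
Apply vowel harmony: fifaevfean → fifaavfaan.
Nasal assimilation: no change.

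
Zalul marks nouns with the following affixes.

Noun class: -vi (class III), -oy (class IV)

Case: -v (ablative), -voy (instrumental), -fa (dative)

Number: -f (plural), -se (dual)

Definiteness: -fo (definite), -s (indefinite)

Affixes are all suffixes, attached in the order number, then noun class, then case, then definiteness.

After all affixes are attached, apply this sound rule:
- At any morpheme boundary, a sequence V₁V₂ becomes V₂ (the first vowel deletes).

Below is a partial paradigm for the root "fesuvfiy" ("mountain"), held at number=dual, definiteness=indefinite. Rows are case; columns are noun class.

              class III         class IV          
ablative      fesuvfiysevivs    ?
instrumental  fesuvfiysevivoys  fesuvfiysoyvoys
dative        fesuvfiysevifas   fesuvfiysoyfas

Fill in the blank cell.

Attach number dual -se → fesuvfiyse.
Attach noun class class IV -oy → fesuvfiyseoy.
Attach case ablative -v → fesuvfiyseoyv.
Attach definiteness indefinite -s → fesuvfiyseoyvs.
Apply vowel deletion: fesuvfiyseoyvs → fesuvfiysoyvs.

fesuvfiysoyvs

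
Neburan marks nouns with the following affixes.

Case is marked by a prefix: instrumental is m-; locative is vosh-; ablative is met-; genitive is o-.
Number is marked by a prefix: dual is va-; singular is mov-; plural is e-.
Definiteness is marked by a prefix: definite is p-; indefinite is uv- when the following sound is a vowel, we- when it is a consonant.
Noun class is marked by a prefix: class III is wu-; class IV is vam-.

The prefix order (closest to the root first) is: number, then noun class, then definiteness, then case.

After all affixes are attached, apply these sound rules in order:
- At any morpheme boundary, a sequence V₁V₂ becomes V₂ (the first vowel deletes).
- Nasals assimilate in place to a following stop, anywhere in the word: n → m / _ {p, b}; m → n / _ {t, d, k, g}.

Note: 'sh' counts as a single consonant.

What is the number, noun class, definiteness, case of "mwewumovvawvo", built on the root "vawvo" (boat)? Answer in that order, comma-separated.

Segment: m-we-wu-mov-vawvo.
number: mov- → singular.
noun class: wu- → class III.
definiteness: uv/we- → indefinite.
case: m- → instrumental.

singular, class III, indefinite, instrumental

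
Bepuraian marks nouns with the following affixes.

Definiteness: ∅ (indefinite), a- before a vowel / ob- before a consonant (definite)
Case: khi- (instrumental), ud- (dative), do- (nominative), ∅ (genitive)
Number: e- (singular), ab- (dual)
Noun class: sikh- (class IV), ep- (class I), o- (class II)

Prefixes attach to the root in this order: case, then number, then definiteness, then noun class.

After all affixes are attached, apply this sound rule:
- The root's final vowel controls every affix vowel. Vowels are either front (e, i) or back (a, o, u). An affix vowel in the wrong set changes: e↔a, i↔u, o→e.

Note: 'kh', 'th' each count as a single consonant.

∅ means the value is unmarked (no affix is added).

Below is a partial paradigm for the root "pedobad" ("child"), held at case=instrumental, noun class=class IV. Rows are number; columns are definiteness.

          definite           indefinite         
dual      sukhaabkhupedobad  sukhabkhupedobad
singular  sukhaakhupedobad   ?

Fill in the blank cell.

sukhakhupedobad

Attach case instrumental khi- → khipedobad.
Attach number singular e- → ekhipedobad.
definiteness = indefinite: zero marking, form stays ekhipedobad.
Attach noun class class IV sikh- → sikhekhipedobad.
Apply vowel harmony: sikhekhipedobad → sukhakhupedobad.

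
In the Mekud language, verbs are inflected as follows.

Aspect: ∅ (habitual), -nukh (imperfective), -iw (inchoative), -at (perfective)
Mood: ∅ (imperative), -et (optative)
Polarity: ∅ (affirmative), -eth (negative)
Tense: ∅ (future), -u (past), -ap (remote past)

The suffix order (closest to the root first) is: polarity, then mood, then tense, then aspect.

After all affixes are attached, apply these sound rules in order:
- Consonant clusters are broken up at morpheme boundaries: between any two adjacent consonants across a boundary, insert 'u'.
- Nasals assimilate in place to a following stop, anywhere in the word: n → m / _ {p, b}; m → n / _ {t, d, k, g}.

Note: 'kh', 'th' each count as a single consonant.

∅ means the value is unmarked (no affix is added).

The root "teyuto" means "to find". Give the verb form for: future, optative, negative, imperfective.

teyutoethetunukh

Attach polarity negative -eth → teyutoeth.
Attach mood optative -et → teyutoethet.
tense = future: zero marking, form stays teyutoethet.
Attach aspect imperfective -nukh → teyutoethetnukh.
Apply epenthesis: teyutoethetnukh → teyutoethetunukh.
Nasal assimilation: no change.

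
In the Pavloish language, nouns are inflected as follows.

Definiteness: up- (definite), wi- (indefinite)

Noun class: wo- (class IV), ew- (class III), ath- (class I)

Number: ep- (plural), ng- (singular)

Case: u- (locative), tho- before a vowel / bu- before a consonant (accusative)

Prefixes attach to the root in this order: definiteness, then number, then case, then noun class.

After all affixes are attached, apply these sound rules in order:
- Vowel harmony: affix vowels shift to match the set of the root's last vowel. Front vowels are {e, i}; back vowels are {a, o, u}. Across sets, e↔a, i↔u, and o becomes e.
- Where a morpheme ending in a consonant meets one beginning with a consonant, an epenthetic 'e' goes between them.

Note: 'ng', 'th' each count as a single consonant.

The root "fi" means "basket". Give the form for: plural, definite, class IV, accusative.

wetheepipefi

Attach definiteness definite up- → upfi.
Attach number plural ep- → epupfi.
Attach case accusative tho- (before vowel 'e') → thoepupfi.
Attach noun class class IV wo- → wothoepupfi.
Apply vowel harmony: wothoepupfi → wetheepipfi.
Apply epenthesis: wetheepipfi → wetheepipefi.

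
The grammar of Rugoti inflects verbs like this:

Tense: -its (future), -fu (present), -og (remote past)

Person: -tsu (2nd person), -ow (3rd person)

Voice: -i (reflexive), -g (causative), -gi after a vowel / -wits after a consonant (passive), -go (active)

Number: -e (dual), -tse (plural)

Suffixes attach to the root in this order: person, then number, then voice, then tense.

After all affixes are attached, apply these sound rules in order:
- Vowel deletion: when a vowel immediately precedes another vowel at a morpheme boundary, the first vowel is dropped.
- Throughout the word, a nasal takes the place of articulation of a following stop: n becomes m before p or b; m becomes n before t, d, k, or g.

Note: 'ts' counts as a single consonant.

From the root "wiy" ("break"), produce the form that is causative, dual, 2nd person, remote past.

Attach person 2nd person -tsu → wiytsu.
Attach number dual -e → wiytsue.
Attach voice causative -g → wiytsueg.
Attach tense remote past -og → wiytsuegog.
Apply vowel deletion: wiytsuegog → wiytsegog.
Nasal assimilation: no change.

wiytsegog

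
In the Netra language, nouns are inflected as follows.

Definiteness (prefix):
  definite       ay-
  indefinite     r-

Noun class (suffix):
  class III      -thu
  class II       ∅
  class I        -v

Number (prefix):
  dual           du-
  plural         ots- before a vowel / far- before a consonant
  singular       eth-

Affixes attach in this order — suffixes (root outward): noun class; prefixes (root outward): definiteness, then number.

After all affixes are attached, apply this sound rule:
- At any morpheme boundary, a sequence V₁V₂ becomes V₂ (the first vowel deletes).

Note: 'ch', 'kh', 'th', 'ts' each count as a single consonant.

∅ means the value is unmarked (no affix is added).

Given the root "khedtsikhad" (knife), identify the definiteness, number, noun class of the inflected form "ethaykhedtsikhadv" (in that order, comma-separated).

definite, singular, class I

Segment: eth-ay-khedtsikhad-v.
definiteness: ay- → definite.
number: eth- → singular.
noun class: -v → class I.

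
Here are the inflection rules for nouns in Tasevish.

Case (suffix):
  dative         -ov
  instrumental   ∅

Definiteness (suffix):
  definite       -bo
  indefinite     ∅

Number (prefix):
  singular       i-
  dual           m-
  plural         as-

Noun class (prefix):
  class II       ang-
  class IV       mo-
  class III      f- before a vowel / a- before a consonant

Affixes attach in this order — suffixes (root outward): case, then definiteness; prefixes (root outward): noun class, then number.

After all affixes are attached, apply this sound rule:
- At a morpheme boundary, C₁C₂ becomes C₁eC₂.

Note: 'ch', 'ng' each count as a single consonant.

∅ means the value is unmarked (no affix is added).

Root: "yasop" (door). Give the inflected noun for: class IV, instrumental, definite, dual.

case = instrumental: zero marking, form stays yasop.
Attach noun class class IV mo- → moyasop.
Attach number dual m- → mmoyasop.
Attach definiteness definite -bo → mmoyasopbo.
Apply epenthesis: mmoyasopbo → memoyasopebo.

memoyasopebo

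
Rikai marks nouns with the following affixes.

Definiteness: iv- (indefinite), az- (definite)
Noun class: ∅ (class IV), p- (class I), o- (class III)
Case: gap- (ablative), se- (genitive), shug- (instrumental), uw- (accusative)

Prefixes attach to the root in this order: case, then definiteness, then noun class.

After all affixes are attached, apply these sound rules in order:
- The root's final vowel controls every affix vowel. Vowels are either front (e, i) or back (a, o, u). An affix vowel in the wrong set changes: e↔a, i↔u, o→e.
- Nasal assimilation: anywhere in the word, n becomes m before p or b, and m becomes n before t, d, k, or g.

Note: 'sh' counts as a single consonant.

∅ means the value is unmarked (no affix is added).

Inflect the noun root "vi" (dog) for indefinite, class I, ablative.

pivgepvi

Attach case ablative gap- → gapvi.
Attach definiteness indefinite iv- → ivgapvi.
Attach noun class class I p- → pivgapvi.
Apply vowel harmony: pivgapvi → pivgepvi.
Nasal assimilation: no change.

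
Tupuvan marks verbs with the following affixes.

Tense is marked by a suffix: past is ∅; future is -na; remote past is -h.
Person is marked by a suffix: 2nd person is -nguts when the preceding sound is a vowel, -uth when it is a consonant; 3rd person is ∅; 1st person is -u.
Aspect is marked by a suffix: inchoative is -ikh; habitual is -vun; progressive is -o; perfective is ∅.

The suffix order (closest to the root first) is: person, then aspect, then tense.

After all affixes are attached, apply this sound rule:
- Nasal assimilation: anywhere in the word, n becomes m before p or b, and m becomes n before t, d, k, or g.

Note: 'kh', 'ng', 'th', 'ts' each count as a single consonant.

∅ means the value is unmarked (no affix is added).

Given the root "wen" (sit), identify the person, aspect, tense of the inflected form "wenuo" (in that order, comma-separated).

Segment: wen-u-o.
person: -u → 1st person.
aspect: -o → progressive.
tense: ∅ → past.

1st person, progressive, past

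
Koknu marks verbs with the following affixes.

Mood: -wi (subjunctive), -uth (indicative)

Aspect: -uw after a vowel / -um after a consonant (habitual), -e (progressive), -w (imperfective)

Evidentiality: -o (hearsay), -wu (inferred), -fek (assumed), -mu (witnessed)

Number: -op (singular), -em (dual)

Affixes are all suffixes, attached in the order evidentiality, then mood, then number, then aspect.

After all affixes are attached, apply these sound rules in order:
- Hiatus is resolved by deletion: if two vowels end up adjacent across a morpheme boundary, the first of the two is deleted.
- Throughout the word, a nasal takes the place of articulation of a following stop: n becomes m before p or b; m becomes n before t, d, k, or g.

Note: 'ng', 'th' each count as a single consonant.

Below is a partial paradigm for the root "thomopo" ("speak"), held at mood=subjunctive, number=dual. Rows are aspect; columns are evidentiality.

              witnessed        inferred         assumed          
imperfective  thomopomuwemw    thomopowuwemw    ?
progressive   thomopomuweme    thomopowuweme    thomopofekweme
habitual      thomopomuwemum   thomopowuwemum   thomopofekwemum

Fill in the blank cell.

thomopofekwemw

Attach evidentiality assumed -fek → thomopofek.
Attach mood subjunctive -wi → thomopofekwi.
Attach number dual -em → thomopofekwiem.
Attach aspect imperfective -w → thomopofekwiemw.
Apply vowel deletion: thomopofekwiemw → thomopofekwemw.
Nasal assimilation: no change.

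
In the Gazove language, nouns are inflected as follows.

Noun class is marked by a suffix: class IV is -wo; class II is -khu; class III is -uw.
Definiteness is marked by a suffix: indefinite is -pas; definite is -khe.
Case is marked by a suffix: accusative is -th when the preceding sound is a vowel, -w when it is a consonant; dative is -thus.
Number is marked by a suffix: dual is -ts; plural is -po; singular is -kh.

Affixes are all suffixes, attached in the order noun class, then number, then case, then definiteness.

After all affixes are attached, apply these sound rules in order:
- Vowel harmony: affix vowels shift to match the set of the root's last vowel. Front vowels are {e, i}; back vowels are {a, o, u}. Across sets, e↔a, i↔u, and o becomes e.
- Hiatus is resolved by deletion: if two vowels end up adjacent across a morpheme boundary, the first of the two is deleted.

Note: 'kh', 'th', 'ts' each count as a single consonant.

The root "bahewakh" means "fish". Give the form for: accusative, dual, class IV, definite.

Attach noun class class IV -wo → bahewakhwo.
Attach number dual -ts → bahewakhwots.
Attach case accusative -w (after consonant 'ts') → bahewakhwotsw.
Attach definiteness definite -khe → bahewakhwotswkhe.
Apply vowel harmony: bahewakhwotswkhe → bahewakhwotswkha.
Vowel deletion: no change.

bahewakhwotswkha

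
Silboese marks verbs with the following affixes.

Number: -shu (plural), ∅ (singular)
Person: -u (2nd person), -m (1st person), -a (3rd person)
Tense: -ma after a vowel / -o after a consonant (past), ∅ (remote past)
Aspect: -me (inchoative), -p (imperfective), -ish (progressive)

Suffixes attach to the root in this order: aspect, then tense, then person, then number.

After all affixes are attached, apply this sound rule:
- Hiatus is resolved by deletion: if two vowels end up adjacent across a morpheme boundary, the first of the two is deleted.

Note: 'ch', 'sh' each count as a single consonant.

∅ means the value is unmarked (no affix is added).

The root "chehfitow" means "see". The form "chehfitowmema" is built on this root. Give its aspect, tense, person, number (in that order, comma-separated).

inchoative, past, 3rd person, singular

Segment: chehfitow-me-ma-a.
aspect: -me → inchoative.
tense: -ma/o → past.
person: -a → 3rd person.
number: ∅ → singular.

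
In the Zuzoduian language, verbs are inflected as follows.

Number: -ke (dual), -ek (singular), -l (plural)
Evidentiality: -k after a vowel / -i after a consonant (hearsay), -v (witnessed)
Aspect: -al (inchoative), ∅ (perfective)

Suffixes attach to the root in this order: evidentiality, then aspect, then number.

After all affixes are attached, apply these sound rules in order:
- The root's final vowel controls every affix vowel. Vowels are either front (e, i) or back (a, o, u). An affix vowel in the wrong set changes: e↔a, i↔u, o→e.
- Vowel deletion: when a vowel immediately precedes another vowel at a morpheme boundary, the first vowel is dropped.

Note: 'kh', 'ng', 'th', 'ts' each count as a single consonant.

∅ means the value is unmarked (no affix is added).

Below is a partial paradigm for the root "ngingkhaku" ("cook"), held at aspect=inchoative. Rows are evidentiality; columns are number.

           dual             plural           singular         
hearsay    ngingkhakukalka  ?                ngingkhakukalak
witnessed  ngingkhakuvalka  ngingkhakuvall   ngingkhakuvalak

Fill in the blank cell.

Attach evidentiality hearsay -k (after vowel 'u') → ngingkhakuk.
Attach aspect inchoative -al → ngingkhakukal.
Attach number plural -l → ngingkhakukall.
Vowel harmony: no change.
Vowel deletion: no change.

ngingkhakukall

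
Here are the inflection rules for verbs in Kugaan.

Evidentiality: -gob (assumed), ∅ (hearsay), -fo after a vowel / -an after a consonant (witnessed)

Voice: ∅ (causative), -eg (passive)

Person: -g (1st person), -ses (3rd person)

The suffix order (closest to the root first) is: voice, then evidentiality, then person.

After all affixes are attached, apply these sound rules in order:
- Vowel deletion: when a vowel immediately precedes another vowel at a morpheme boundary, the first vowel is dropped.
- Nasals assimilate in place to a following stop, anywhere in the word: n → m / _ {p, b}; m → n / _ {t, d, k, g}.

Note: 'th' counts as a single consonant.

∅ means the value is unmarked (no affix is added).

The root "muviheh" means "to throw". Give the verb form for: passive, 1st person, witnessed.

muvihehegang

Attach voice passive -eg → muviheheg.
Attach evidentiality witnessed -an (after consonant 'g') → muvihehegan.
Attach person 1st person -g → muvihehegang.
Vowel deletion: no change.
Nasal assimilation: no change.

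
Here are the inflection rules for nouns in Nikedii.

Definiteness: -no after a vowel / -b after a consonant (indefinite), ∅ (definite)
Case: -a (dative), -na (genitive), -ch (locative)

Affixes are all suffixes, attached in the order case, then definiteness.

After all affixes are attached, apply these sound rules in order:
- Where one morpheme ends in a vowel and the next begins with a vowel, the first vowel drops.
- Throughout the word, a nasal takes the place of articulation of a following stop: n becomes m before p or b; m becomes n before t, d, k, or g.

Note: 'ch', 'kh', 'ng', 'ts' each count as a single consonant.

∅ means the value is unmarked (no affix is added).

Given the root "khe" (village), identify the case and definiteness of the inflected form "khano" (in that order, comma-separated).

dative, indefinite

Segment: khe-a-no.
case: -a → dative.
definiteness: -no/b → indefinite.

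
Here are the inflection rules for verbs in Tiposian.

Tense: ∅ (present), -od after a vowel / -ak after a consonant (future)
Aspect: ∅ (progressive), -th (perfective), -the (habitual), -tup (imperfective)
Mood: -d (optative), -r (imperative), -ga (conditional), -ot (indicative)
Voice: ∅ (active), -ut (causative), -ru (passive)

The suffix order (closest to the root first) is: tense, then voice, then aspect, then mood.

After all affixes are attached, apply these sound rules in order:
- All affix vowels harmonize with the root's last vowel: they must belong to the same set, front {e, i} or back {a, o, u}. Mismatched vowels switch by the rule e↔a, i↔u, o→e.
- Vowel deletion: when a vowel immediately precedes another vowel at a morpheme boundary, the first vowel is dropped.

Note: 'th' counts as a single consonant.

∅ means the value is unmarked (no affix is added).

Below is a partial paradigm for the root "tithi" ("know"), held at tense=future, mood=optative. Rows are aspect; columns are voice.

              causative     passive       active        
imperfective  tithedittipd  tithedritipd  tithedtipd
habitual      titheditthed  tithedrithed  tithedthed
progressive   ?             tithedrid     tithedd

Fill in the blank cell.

titheditd

Attach tense future -od (after vowel 'i') → tithiod.
Attach voice causative -ut → tithiodut.
aspect = progressive: zero marking, form stays tithiodut.
Attach mood optative -d → tithiodutd.
Apply vowel harmony: tithiodutd → tithieditd.
Apply vowel deletion: tithieditd → titheditd.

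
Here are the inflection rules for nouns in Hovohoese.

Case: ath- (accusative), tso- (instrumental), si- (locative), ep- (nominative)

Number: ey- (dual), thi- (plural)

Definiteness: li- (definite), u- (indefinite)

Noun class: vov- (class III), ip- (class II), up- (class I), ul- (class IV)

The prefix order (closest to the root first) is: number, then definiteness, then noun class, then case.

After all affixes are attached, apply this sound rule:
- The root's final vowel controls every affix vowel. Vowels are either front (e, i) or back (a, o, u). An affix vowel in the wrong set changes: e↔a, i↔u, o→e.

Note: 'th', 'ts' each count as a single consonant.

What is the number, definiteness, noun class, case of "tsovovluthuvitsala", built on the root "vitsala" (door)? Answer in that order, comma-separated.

Segment: tso-vov-li-thi-vitsala.
number: thi- → plural.
definiteness: li- → definite.
noun class: vov- → class III.
case: tso- → instrumental.

plural, definite, class III, instrumental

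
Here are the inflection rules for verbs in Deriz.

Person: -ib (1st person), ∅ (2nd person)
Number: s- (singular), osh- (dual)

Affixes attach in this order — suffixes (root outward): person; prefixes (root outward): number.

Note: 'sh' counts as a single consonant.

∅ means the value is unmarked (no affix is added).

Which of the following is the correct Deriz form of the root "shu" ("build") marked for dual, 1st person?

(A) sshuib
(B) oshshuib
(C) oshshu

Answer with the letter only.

Attach person 1st person -ib → shuib.
Attach number dual osh- → oshshuib.
So the correct form is oshshuib, option (B).
(A) sshuib is wrong: it uses singular instead of dual for number.
(C) oshshu is wrong: it uses 2nd person instead of 1st person for person.

B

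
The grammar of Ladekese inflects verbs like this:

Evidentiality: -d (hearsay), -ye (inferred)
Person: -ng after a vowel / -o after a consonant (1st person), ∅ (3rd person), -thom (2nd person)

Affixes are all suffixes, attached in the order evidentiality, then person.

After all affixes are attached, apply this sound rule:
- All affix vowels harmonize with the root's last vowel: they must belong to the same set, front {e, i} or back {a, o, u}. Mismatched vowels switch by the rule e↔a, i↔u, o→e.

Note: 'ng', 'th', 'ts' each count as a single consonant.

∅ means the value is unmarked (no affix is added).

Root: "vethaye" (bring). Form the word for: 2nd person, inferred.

vethayeyethem

Attach evidentiality inferred -ye → vethayeye.
Attach person 2nd person -thom → vethayeyethom.
Apply vowel harmony: vethayeyethom → vethayeyethem.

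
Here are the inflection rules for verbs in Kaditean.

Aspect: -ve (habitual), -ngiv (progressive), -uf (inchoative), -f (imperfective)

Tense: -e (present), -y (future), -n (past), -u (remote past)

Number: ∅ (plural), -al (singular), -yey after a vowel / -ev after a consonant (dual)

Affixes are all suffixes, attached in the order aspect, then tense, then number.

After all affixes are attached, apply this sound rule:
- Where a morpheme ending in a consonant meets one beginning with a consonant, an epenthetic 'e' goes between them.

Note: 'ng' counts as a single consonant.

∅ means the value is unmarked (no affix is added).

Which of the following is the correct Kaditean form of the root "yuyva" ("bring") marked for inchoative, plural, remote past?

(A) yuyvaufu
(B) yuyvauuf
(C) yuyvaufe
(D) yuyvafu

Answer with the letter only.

A

Attach aspect inchoative -uf → yuyvauf.
Attach tense remote past -u → yuyvaufu.
number = plural: zero marking, form stays yuyvaufu.
Epenthesis: no change.
So the correct form is yuyvaufu, option (A).
(B) yuyvauuf is wrong: it has the affixes in the wrong order.
(C) yuyvaufe is wrong: it uses present instead of remote past for tense.
(D) yuyvafu is wrong: it uses imperfective instead of inchoative for aspect.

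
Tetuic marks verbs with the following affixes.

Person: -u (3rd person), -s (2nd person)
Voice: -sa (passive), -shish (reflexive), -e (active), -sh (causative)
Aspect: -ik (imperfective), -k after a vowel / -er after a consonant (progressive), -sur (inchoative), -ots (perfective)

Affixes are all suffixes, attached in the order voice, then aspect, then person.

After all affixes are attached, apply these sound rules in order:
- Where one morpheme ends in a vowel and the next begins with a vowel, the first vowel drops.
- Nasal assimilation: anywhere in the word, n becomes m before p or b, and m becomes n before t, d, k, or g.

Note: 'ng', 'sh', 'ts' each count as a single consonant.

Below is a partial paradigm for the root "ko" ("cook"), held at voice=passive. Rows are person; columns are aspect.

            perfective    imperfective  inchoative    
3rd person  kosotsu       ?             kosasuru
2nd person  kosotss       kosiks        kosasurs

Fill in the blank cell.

kosiku

Attach voice passive -sa → kosa.
Attach aspect imperfective -ik → kosaik.
Attach person 3rd person -u → kosaiku.
Apply vowel deletion: kosaiku → kosiku.
Nasal assimilation: no change.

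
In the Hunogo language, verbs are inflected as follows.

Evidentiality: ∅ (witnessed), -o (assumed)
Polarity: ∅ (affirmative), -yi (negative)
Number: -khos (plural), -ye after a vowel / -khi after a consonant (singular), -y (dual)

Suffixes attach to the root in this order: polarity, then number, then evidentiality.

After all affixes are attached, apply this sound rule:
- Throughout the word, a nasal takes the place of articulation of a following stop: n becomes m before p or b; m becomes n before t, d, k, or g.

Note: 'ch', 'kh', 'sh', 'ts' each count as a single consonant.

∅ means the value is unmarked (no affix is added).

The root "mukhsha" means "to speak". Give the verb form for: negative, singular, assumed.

Attach polarity negative -yi → mukhshayi.
Attach number singular -ye (after vowel 'i') → mukhshayiye.
Attach evidentiality assumed -o → mukhshayiyeo.
Nasal assimilation: no change.

mukhshayiyeo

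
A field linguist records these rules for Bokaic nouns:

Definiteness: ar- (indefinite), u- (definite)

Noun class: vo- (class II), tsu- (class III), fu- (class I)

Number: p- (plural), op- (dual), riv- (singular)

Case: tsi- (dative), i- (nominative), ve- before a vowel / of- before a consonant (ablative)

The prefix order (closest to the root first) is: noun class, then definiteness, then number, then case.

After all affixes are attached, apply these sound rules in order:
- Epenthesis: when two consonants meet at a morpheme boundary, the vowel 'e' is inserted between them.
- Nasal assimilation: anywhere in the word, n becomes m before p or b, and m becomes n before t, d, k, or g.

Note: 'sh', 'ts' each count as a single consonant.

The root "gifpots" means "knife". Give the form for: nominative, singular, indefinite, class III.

irivaretsugifpots

Attach noun class class III tsu- → tsugifpots.
Attach definiteness indefinite ar- → artsugifpots.
Attach number singular riv- → rivartsugifpots.
Attach case nominative i- → irivartsugifpots.
Apply epenthesis: irivartsugifpots → irivaretsugifpots.
Nasal assimilation: no change.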